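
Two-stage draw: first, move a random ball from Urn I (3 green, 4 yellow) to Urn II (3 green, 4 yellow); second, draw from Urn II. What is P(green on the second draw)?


P(transfer green) = 3/7; P(transfer yellow) = 4/7
If green transferred: Urn II has 4 green of 8, so P(green|green moved) = 1/2
If yellow transferred: Urn II has 3 green of 8, so P(green|yellow moved) = 3/8
By total probability: P(green) = 3/7*1/2 + 4/7*3/8 = 3/7

3/7


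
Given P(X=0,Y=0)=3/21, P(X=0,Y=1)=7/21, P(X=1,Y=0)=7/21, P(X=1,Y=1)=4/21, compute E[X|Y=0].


P(Y=0) = 10/21
E[X|Y=0] = (0*3 + 1*7)/10 = 7/10

7/10


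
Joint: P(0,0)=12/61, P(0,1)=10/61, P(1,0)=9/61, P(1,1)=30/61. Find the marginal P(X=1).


P(X=1) = P(1,0)+P(1,1) = 9/61 + 30/61 = 39/61

39/61


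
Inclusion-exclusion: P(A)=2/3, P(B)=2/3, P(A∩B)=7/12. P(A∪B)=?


P(A∪B) = P(A) + P(B) - P(A∩B)
= 2/3 + 2/3 - 7/12 = 3/4

3/4


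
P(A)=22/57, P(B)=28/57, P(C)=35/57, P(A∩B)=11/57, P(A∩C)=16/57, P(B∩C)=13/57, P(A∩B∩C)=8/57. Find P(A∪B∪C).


P(A∪B∪C) = P(A)+P(B)+P(C) - P(AB)-P(AC)-P(BC) + P(ABC)
= 22/57+28/57+35/57 - 11/57-16/57-13/57 + 8/57
= 53/57

53/57


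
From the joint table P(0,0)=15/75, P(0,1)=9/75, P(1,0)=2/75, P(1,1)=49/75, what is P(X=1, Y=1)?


Read from table: P(X=1, Y=1) = 49/75

49/75


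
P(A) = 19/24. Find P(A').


P(A') = 1 - P(A) = 1 - 19/24 = 5/24

5/24


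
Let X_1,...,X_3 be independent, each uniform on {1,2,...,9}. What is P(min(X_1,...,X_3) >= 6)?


P(min >= 6) = P(all X_i >= 6) = (P(X_1 >= 6))^3
= (4/9)^3 = 64/729

64/729


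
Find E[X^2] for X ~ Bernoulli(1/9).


For Bernoulli: X in {0,1}
E[X^2] = 0^2*(1-1/9) + 1^2*1/9 = 1/9

1/9


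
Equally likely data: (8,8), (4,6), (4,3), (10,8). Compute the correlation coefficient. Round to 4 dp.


Cov(X,Y) = 4.3750, Var(X) = 6.7500, Var(Y) = 4.1875
rho = Cov/(sqrt(VarX)*sqrt(VarY)) = 0.8229

0.8229


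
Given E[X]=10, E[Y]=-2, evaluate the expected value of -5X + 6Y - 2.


E[-5X + 6Y - 2] = -5*E[X] + 6*E[Y] - 2
= (-5)*(10) + (6)*(-2) + (-2)
= -50 - 12 - 2 = -64

-64


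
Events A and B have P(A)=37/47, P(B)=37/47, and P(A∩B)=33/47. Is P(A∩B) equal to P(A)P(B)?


P(A)*P(B) = 37/47*37/47 = 1369/2209
P(A∩B) = 33/47 != 1369/2209, so not independent

No, A and B are not independent


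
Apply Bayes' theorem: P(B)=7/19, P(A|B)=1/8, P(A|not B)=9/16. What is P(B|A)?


P(A) = P(A|B)P(B) + P(A|B')P(B') = 1/8*7/19 + 9/16*12/19 = 61/152
P(B|A) = P(A|B)P(B)/P(A) = (7/152)/(61/152) = 7/61

7/61


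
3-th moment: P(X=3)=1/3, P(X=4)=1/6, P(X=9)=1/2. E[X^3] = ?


E[X^3] = sum(x^3 * P(x))
= 27*1/3 + 64*1/6 + 729*1/2
= 2305/6

2305/6


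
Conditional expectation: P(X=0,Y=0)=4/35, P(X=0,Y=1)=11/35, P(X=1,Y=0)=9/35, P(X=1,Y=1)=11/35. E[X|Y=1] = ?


P(Y=1) = 22/35
E[X|Y=1] = (0*11 + 1*11)/22 = 11/22 = 1/2

1/2


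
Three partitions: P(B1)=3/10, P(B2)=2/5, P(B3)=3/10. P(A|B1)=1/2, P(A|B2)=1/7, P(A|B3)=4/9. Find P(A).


P(A) = P(A|B1)P(B1) + P(A|B2)P(B2) + P(A|B3)P(B3)
= 1/2*3/10 + 1/7*2/5 + 4/9*3/10
= 3/20 + 2/35 + 2/15 = 143/420

143/420


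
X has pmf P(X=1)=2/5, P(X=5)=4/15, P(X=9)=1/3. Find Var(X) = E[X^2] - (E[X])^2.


E[X] = 71/15, E[X^2] = 511/15
Var(X) = E[X^2] - (E[X])^2 = 511/15 - (71/15)^2 = 2624/225

2624/225


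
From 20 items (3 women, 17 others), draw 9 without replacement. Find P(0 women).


P(X=0) = C(3,0)*C(17,9) / C(20,9)
= 1*24310 / 167960
= 24310/167960 = 11/76

11/76


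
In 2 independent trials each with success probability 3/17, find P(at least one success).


P(at least one) = 1 - P(none)
P(none) = (1 - 3/17)^2 = (14/17)^2 = 196/289
P(at least one) = 1 - 196/289 = 93/289

93/289


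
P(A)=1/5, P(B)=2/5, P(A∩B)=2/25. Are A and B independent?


P(A)*P(B) = 1/5*2/5 = 2/25
P(A∩B) = 2/25, which equals P(A)P(B), so independent

Yes, A and B are independent


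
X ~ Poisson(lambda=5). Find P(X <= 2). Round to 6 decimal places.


P(X<=2) = e^(-5)*5^0/0! + e^(-5)*5^1/1! + e^(-5)*5^2/2!
≈ 0.0067379470 + 0.0336897350 + 0.0842243375
= 0.1246520195
≈ 0.124652

0.124652


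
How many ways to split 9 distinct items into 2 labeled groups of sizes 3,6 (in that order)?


9! = 362880
Denominator: 3!=6 * 6!=720
Coefficient = 362880 / 4320 = 84

84


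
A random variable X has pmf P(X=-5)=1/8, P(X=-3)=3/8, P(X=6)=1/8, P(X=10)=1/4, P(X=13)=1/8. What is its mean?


E[X] = sum(x * P(x))
= -5*1/8 - 3*3/8 + 6*1/8 + 10*1/4 + 13*1/8
= 25/8

25/8


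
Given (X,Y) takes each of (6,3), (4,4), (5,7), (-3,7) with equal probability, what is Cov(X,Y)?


E[X]=3, E[Y]=21/4, E[XY]=12
Cov(X,Y) = E[XY] - E[X]E[Y] = 12 - 3*21/4 = -15/4

-15/4


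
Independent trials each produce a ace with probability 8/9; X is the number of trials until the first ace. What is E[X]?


For geometric (trials until first success), E[X] = 1/p = 1/(8/9) = 9/8

9/8


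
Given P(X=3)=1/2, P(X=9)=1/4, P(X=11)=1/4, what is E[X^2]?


E[X^2] = sum(g(x)*P(x))
= 9*1/2 + 81*1/4 + 121*1/4
= 55

55


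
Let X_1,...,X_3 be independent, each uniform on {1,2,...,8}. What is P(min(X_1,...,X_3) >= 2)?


P(min >= 2) = P(all X_i >= 2) = (P(X_1 >= 2))^3
= (7/8)^3 = 343/512

343/512


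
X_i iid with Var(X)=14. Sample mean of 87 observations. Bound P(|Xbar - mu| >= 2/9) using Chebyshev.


Var(Xbar) = Var(X)/n = 14/87
Chebyshev: P(|Xbar-mu| >= 2/9) <= Var(Xbar)/(2/9)^2 = (14/87)/(4/81) = 189/58
Bound exceeds 1, so trivial bound: 1

1


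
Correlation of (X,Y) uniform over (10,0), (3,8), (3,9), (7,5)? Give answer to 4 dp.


Cov(X,Y) = -10.1250, Var(X) = 8.6875, Var(Y) = 12.2500
rho = Cov/(sqrt(VarX)*sqrt(VarY)) = -0.9815

-0.9815


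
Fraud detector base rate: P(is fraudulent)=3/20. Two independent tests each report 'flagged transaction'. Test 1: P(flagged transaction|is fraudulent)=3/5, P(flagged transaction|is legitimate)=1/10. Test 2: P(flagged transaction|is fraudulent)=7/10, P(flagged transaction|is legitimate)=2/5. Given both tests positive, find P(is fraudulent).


After test 1: P(+) = 3/5*3/20 + 1/10*17/20 = 7/40
P(B|+) = (9/100)/(7/40) = 18/35
After test 2 (use post1 as new prior): P(+) = 7/10*18/35 + 2/5*17/35 = 97/175
P(B|+,+) = (9/25)/(97/175) = 63/97

63/97


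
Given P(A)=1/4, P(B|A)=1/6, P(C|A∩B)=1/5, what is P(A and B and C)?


P(A∩B∩C) = P(A) * P(B|A) * P(C|A∩B)
= 1/4 * 1/6 * 1/5
= 1/24 * 1/5 = 1/120

1/120


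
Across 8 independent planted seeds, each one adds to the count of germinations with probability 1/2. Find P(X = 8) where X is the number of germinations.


P(X=8) = C(8,8) * p^8 * (1-p)^0
= 1 * 1/256 * 1
= 1/256

1/256


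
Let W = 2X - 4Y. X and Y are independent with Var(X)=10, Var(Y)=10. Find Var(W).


Independence => Cov(X,Y)=0
Var(2X - 4Y) = 2^2*Var(X) + (-4)^2*Var(Y)
= 4*10 + 16*10 = 200

200


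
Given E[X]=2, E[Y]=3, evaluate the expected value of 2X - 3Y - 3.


E[2X - 3Y - 3] = 2*E[X] - 3*E[Y] - 3
= (2)*(2) + (-3)*(3) + (-3)
= 4 - 9 - 3 = -8

-8


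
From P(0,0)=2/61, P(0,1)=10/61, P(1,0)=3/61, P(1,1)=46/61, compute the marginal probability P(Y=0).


P(Y=0) = P(0,0)+P(1,0) = 2/61 + 3/61 = 5/61

5/61


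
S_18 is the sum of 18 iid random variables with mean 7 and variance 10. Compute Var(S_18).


By independence, Var(S_n) = n*Var(X_1) = 18*10 = 180

180


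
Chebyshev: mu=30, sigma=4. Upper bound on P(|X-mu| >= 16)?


k = 16/4 = 4
Chebyshev: P(|X-mu| >= k*sigma) <= 1/k^2 = 1/4^2 = 1/16

1/16


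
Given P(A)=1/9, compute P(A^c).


P(A') = 1 - P(A) = 1 - 1/9 = 8/9

8/9


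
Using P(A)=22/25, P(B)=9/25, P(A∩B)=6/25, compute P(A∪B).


P(A∪B) = P(A) + P(B) - P(A∩B)
= 22/25 + 9/25 - 6/25 = 1

1


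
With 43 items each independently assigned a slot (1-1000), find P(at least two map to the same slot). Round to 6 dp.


P(all different) = prod((1000-i)/1000 for i=0..42) = 0.400088
P(at least one match) = 1 - 0.400088 = 0.599912

0.599912


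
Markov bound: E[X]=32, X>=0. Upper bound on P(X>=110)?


Markov: P(X >= a) <= E[X]/a
P(X >= 110) <= 32/110 = 16/55

16/55


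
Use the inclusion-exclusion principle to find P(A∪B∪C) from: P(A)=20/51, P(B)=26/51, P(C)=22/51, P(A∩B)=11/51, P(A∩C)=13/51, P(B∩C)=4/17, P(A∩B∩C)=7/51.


P(A∪B∪C) = P(A)+P(B)+P(C) - P(AB)-P(AC)-P(BC) + P(ABC)
= 20/51+26/51+22/51 - 11/51-13/51-4/17 + 7/51
= 13/17

13/17


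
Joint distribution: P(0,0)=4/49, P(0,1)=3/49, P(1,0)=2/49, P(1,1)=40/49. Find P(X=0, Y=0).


Read from table: P(X=0, Y=0) = 4/49

4/49


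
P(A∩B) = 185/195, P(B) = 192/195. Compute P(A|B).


P(A|B) = P(A∩B)/P(B) = (185/195)/(192/195) = 185/192

185/192


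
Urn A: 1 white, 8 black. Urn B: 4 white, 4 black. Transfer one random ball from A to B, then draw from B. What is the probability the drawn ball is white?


P(transfer white) = 1/9; P(transfer black) = 8/9
If white transferred: Urn II has 5 white of 9, so P(white|white moved) = 5/9
If black transferred: Urn II has 4 white of 9, so P(white|black moved) = 4/9
By total probability: P(white) = 1/9*5/9 + 8/9*4/9 = 37/81

37/81


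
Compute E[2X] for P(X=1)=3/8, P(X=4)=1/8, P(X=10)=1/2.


E[2X] = sum(g(x)*P(x))
= 2*3/8 + 8*1/8 + 20*1/2
= 47/4

47/4


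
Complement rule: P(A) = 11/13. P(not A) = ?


P(A') = 1 - P(A) = 1 - 11/13 = 2/13

2/13


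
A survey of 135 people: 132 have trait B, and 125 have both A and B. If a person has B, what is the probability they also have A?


P(A|B) = P(A∩B)/P(B) = (125/135)/(132/135) = 125/132

125/132


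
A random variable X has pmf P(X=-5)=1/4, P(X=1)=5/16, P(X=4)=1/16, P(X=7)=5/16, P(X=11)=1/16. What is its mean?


E[X] = sum(x * P(x))
= -5*1/4 + 1*5/16 + 4*1/16 + 7*5/16 + 11*1/16
= 35/16

35/16


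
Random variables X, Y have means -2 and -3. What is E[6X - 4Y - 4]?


E[6X - 4Y - 4] = 6*E[X] - 4*E[Y] - 4
= (6)*(-2) + (-4)*(-3) + (-4)
= -12 + 12 - 4 = -4

-4


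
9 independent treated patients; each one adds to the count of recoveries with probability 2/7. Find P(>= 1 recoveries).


P(at least one) = 1 - P(none)
P(none) = (1 - 2/7)^9 = (5/7)^9 = 1953125/40353607
P(at least one) = 1 - 1953125/40353607 = 38400482/40353607

38400482/40353607


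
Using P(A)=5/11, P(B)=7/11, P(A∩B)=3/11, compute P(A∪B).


P(A∪B) = P(A) + P(B) - P(A∩B)
= 5/11 + 7/11 - 3/11 = 9/11

9/11


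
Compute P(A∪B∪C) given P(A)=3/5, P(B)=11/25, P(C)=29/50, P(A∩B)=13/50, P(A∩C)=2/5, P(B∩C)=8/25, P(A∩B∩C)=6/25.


P(A∪B∪C) = P(A)+P(B)+P(C) - P(AB)-P(AC)-P(BC) + P(ABC)
= 3/5+11/25+29/50 - 13/50-2/5-8/25 + 6/25
= 22/25

22/25


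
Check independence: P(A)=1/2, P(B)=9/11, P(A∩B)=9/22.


P(A)*P(B) = 1/2*9/11 = 9/22
P(A∩B) = 9/22, which equals P(A)P(B), so independent

Yes, A and B are independent


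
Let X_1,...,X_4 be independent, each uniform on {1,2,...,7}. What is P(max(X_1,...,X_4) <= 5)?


P(max <= 5) = P(all X_i <= 5) = (P(X_1 <= 5))^4
= (5/7)^4 = 625/2401

625/2401


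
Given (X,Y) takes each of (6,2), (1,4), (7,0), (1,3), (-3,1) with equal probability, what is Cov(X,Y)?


E[X]=12/5, E[Y]=2, E[XY]=16/5
Cov(X,Y) = E[XY] - E[X]E[Y] = 16/5 - 12/5*2 = -8/5

-8/5


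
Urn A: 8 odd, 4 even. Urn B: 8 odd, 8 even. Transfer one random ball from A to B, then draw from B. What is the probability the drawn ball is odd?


P(transfer odd) = 8/12 = 2/3; P(transfer even) = 1/3
If odd transferred: Urn II has 9 odd of 17, so P(odd|odd moved) = 9/17
If even transferred: Urn II has 8 odd of 17, so P(odd|even moved) = 8/17
By total probability: P(odd) = 2/3*9/17 + 1/3*8/17 = 26/51

26/51


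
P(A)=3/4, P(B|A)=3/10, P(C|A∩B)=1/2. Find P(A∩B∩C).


P(A∩B∩C) = P(A) * P(B|A) * P(C|A∩B)
= 3/4 * 3/10 * 1/2
= 9/40 * 1/2 = 9/80

9/80


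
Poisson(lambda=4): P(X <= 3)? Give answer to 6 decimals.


P(X<=3) = e^(-4)*4^0/0! + e^(-4)*4^1/1! + e^(-4)*4^2/2! + e^(-4)*4^3/3!
≈ 0.0183156389 + 0.0732625556 + 0.1465251111 + 0.1953668148
= 0.4334701204
≈ 0.433470

0.433470


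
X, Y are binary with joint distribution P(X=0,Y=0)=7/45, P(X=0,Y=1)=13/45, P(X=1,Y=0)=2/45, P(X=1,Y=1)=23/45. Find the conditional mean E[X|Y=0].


P(Y=0) = 9/45
E[X|Y=0] = (0*7 + 1*2)/9 = 2/9

2/9


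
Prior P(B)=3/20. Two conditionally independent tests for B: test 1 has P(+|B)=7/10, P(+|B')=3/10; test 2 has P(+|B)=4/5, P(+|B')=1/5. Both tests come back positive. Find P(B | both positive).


After test 1: P(+) = 7/10*3/20 + 3/10*17/20 = 9/25
P(B|+) = (21/200)/(9/25) = 7/24
After test 2 (use post1 as new prior): P(+) = 4/5*7/24 + 1/5*17/24 = 3/8
P(B|+,+) = (7/30)/(3/8) = 28/45

28/45


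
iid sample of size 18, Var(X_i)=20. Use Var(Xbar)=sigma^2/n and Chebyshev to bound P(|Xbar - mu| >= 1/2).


Var(Xbar) = Var(X)/n = 20/18
Chebyshev: P(|Xbar-mu| >= 1/2) <= Var(Xbar)/(1/2)^2 = (10/9)/(1/4) = 40/9
Bound exceeds 1, so trivial bound: 1

1


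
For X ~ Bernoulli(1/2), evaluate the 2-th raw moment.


For Bernoulli: X in {0,1}
E[X^2] = 0^2*(1-1/2) + 1^2*1/2 = 1/2

1/2


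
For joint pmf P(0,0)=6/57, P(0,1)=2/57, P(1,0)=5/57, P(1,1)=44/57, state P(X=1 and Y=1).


Read from table: P(X=1, Y=1) = 44/57

44/57


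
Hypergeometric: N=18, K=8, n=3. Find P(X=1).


P(X=1) = C(8,1)*C(10,2) / C(18,3)
= 8*45 / 816
= 360/816 = 15/34

15/34


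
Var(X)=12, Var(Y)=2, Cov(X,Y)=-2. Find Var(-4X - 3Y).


Var(-4X - 3Y) = (-4)^2*Var(X) + (-3)^2*Var(Y) + 2*(-4)*(-3)*Cov(X,Y)
= 16*12 + 9*2 + 24*(-2)
= 192 + 18 - 48 = 162

162


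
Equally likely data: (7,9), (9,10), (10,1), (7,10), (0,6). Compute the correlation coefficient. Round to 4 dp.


Cov(X,Y) = -0.9200, Var(X) = 12.2400, Var(Y) = 11.7600
rho = Cov/(sqrt(VarX)*sqrt(VarY)) = -0.0767

-0.0767


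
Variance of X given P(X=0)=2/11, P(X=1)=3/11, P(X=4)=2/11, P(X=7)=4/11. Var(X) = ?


E[X] = 39/11, E[X^2] = 21
Var(X) = E[X^2] - (E[X])^2 = 21 - (39/11)^2 = 1020/121

1020/121


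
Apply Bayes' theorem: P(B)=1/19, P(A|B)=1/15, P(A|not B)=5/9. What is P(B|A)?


P(A) = P(A|B)P(B) + P(A|B')P(B') = 1/15*1/19 + 5/9*18/19 = 151/285
P(B|A) = P(A|B)P(B)/P(A) = (1/285)/(151/285) = 1/151

1/151


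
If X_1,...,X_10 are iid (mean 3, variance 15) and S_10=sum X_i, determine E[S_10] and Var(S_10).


E[S_n] = n*mu = 10*3 = 30
Var(S_n) = n*sigma^2 = 10*15 = 150

E[S_10]=30, Var(S_10)=150


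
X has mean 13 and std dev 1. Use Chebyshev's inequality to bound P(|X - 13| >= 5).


k = 5/1 = 5
Chebyshev: P(|X-mu| >= k*sigma) <= 1/k^2 = 1/5^2 = 1/25

1/25


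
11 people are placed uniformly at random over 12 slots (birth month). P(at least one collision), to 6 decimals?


P(all different) = prod((12-i)/12 for i=0..10) = 0.000645
P(at least one match) = 1 - 0.000645 = 0.999355

0.999355


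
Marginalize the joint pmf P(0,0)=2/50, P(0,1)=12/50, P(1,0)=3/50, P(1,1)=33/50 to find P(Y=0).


P(Y=0) = P(0,0)+P(1,0) = 2/50 + 3/50 = 5/50 = 1/10

1/10


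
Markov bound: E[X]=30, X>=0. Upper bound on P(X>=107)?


Markov: P(X >= a) <= E[X]/a
P(X >= 107) <= 30/107

30/107


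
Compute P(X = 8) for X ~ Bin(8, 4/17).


P(X=8) = C(8,8) * p^8 * (1-p)^0
= 1 * 65536/6975757441 * 1
= 65536/6975757441

65536/6975757441


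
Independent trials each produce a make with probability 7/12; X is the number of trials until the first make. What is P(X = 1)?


P(X=1) = (1-p)^0 * p = (5/12)^0 * 7/12
= 1 * 7/12 = 7/12

7/12


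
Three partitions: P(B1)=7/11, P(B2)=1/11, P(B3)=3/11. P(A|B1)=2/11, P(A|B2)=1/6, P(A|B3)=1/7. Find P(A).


P(A) = P(A|B1)P(B1) + P(A|B2)P(B2) + P(A|B3)P(B3)
= 2/11*7/11 + 1/6*1/11 + 1/7*3/11
= 14/121 + 1/66 + 3/77 = 863/5082

863/5082


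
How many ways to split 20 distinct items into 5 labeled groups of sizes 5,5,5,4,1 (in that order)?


20! = 2432902008176640000
Denominator: 5!=120 * 5!=120 * 5!=120 * 4!=24 * 1!=1
Coefficient = 2432902008176640000 / 41472000 = 58663725120

58663725120


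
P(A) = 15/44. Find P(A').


P(A') = 1 - P(A) = 1 - 15/44 = 29/44

29/44


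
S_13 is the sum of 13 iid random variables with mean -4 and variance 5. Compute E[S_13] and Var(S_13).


E[S_n] = n*mu = 13*-4 = -52
Var(S_n) = n*sigma^2 = 13*5 = 65

E[S_13]=-52, Var(S_13)=65


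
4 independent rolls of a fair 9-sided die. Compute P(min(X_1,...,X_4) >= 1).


P(min >= 1) = P(all X_i >= 1) = (P(X_1 >= 1))^4
= (9/9)^4 = 1^4 = 1

1


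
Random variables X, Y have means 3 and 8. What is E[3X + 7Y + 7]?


E[3X + 7Y + 7] = 3*E[X] + 7*E[Y] + 7
= (3)*(3) + (7)*(8) + (7)
= 9 + 56 + 7 = 72

72


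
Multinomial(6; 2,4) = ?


6! = 720
Denominator: 2!=2 * 4!=24
Coefficient = 720 / 48 = 15

15


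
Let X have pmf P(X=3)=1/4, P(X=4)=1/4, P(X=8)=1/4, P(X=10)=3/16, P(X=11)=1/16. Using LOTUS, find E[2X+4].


E[2X+4] = sum(g(x)*P(x))
= 10*1/4 + 12*1/4 + 20*1/4 + 24*3/16 + 26*1/16
= 133/8

133/8


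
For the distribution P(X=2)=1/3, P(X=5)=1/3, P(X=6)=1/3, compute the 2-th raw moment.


E[X^2] = sum(x^2 * P(x))
= 4*1/3 + 25*1/3 + 36*1/3
= 65/3

65/3


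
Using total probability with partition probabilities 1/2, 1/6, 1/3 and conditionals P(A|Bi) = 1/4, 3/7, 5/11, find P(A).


P(A) = P(A|B1)P(B1) + P(A|B2)P(B2) + P(A|B3)P(B3)
= 1/4*1/2 + 3/7*1/6 + 5/11*1/3
= 1/8 + 1/14 + 5/33 = 643/1848

643/1848


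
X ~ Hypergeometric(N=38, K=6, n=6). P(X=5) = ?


P(X=5) = C(6,5)*C(32,1) / C(38,6)
= 6*32 / 2760681
= 192/2760681 = 64/920227

64/920227


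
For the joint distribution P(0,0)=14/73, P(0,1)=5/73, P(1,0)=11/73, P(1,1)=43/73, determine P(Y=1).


P(Y=1) = P(0,1)+P(1,1) = 5/73 + 43/73 = 48/73

48/73


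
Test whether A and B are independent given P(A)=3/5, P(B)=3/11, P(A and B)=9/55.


P(A)*P(B) = 3/5*3/11 = 9/55
P(A∩B) = 9/55, which equals P(A)P(B), so independent

Yes, A and B are independent


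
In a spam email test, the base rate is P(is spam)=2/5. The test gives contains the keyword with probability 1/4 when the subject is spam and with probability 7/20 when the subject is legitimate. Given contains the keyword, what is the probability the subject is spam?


P(A) = P(A|B)P(B) + P(A|B')P(B') = 1/4*2/5 + 7/20*3/5 = 31/100
P(B|A) = P(A|B)P(B)/P(A) = (1/10)/(31/100) = 10/31

10/31


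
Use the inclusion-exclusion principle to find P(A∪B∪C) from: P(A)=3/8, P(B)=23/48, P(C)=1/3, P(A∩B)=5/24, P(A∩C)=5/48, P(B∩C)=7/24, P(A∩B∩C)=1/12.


P(A∪B∪C) = P(A)+P(B)+P(C) - P(AB)-P(AC)-P(BC) + P(ABC)
= 3/8+23/48+1/3 - 5/24-5/48-7/24 + 1/12
= 2/3

2/3


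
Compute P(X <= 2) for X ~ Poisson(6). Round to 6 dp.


P(X<=2) = e^(-6)*6^0/0! + e^(-6)*6^1/1! + e^(-6)*6^2/2!
≈ 0.0024787522 + 0.0148725131 + 0.0446175392
= 0.0619688045
≈ 0.061969

0.061969


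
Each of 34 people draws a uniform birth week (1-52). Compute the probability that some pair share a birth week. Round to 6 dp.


P(all different) = prod((52-i)/52 for i=0..33) = 0.000001
P(at least one match) = 1 - 0.000001 = 0.999999

0.999999


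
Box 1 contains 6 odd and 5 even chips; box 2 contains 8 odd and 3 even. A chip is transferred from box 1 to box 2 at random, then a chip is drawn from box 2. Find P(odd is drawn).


P(transfer odd) = 6/11; P(transfer even) = 5/11
If odd transferred: Urn II has 9 odd of 12, so P(odd|odd moved) = 3/4
If even transferred: Urn II has 8 odd of 12, so P(odd|even moved) = 2/3
By total probability: P(odd) = 6/11*3/4 + 5/11*2/3 = 47/66

47/66


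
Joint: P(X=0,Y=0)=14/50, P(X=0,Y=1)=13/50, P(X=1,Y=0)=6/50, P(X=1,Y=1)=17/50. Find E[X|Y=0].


P(Y=0) = 20/50
E[X|Y=0] = (0*14 + 1*6)/20 = 6/20 = 3/10

3/10


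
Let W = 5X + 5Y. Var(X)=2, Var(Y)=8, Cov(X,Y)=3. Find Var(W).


Var(5X + 5Y) = 5^2*Var(X) + 5^2*Var(Y) + 2*5*5*Cov(X,Y)
= 25*2 + 25*8 + 50*3
= 50 + 200 + 150 = 400

400


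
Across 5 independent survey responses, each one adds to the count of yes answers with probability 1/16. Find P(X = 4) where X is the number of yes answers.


P(X=4) = C(5,4) * p^4 * (1-p)^1
= 5 * 1/65536 * 15/16
= 75/1048576

75/1048576


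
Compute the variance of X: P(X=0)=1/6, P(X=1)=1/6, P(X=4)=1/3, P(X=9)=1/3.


E[X] = 9/2, E[X^2] = 65/2
Var(X) = E[X^2] - (E[X])^2 = 65/2 - (9/2)^2 = 49/4

49/4


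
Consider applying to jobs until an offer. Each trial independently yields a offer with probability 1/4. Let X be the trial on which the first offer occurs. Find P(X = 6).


P(X=6) = (1-p)^5 * p = (3/4)^5 * 1/4
= 243/1024 * 1/4 = 243/4096

243/4096


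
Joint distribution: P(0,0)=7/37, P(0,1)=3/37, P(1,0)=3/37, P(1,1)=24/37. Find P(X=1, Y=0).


Read from table: P(X=1, Y=0) = 3/37

3/37


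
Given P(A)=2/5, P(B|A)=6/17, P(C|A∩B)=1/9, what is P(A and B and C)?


P(A∩B∩C) = P(A) * P(B|A) * P(C|A∩B)
= 2/5 * 6/17 * 1/9
= 12/85 * 1/9 = 4/255

4/255


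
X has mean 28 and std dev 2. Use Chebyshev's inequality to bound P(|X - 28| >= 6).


k = 6/2 = 3
Chebyshev: P(|X-mu| >= k*sigma) <= 1/k^2 = 1/3^2 = 1/9

1/9


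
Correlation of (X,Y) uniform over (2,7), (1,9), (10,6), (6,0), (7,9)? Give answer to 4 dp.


Cov(X,Y) = -3.0400, Var(X) = 10.9600, Var(Y) = 10.9600
rho = Cov/(sqrt(VarX)*sqrt(VarY)) = -0.2774

-0.2774


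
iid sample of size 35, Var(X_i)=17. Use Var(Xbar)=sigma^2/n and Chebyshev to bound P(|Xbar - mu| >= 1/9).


Var(Xbar) = Var(X)/n = 17/35
Chebyshev: P(|Xbar-mu| >= 1/9) <= Var(Xbar)/(1/9)^2 = (17/35)/(1/81) = 1377/35
Bound exceeds 1, so trivial bound: 1

1


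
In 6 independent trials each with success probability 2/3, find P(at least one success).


P(at least one) = 1 - P(none)
P(none) = (1 - 2/3)^6 = (1/3)^6 = 1/729
P(at least one) = 1 - 1/729 = 728/729

728/729


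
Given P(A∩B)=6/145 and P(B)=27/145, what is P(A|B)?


P(A|B) = P(A∩B)/P(B) = (6/145)/(27/145) = 6/27 = 2/9

2/9


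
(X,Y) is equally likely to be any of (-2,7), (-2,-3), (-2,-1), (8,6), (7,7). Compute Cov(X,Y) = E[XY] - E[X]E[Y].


E[X]=9/5, E[Y]=16/5, E[XY]=91/5
Cov(X,Y) = E[XY] - E[X]E[Y] = 91/5 - 9/5*16/5 = 311/25

311/25


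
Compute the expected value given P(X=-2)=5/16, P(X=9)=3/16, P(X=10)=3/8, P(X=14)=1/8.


E[X] = sum(x * P(x))
= -2*5/16 + 9*3/16 + 10*3/8 + 14*1/8
= 105/16

105/16


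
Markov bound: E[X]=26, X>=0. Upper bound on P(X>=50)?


Markov: P(X >= a) <= E[X]/a
P(X >= 50) <= 26/50 = 13/25

13/25


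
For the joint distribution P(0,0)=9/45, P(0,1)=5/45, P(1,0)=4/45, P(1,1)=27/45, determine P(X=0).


P(X=0) = P(0,0)+P(0,1) = 9/45 + 5/45 = 14/45

14/45


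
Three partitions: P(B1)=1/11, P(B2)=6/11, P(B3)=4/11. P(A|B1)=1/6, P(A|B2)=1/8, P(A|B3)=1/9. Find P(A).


P(A) = P(A|B1)P(B1) + P(A|B2)P(B2) + P(A|B3)P(B3)
= 1/6*1/11 + 1/8*6/11 + 1/9*4/11
= 1/66 + 3/44 + 4/99 = 49/396

49/396


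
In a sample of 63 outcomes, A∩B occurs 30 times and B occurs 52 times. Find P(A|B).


P(A|B) = P(A∩B)/P(B) = (30/63)/(52/63) = 30/52 = 15/26

15/26


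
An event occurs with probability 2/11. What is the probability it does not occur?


P(A') = 1 - P(A) = 1 - 2/11 = 9/11

9/11


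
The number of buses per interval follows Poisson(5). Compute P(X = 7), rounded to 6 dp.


P(X=7) = e^(-5) * 5^7 / 7!
≈ 0.006737946999 * 78125 / 5040
≈ 0.104445

0.104445


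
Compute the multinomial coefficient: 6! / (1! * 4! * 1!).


6! = 720
Denominator: 1!=1 * 4!=24 * 1!=1
Coefficient = 720 / 24 = 30

30


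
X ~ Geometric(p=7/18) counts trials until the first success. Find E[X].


For geometric (trials until first success), E[X] = 1/p = 1/(7/18) = 18/7

18/7


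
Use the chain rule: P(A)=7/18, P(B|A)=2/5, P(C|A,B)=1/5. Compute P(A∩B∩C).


P(A∩B∩C) = P(A) * P(B|A) * P(C|A∩B)
= 7/18 * 2/5 * 1/5
= 7/45 * 1/5 = 7/225

7/225


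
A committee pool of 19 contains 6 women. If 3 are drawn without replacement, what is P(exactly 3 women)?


P(X=3) = C(6,3)*C(13,0) / C(19,3)
= 20*1 / 969
= 20/969

20/969


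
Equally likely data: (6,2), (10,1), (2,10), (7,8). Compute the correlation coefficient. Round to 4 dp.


Cov(X,Y) = -8.3125, Var(X) = 8.1875, Var(Y) = 14.6875
rho = Cov/(sqrt(VarX)*sqrt(VarY)) = -0.7580

-0.7580


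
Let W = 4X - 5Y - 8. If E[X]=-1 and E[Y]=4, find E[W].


E[4X - 5Y - 8] = 4*E[X] - 5*E[Y] - 8
= (4)*(-1) + (-5)*(4) + (-8)
= -4 - 20 - 8 = -32

-32


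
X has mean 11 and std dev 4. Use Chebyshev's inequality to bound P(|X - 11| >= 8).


k = 8/4 = 2
Chebyshev: P(|X-mu| >= k*sigma) <= 1/k^2 = 1/2^2 = 1/4

1/4


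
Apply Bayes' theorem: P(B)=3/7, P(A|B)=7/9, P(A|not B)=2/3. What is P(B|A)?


P(A) = P(A|B)P(B) + P(A|B')P(B') = 7/9*3/7 + 2/3*4/7 = 5/7
P(B|A) = P(A|B)P(B)/P(A) = (1/3)/(5/7) = 7/15

7/15


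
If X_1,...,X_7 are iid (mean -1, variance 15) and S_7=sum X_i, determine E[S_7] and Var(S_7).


E[S_n] = n*mu = 7*-1 = -7
Var(S_n) = n*sigma^2 = 7*15 = 105

E[S_7]=-7, Var(S_7)=105


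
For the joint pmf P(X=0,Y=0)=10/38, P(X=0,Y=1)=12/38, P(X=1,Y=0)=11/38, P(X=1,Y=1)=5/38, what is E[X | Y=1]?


P(Y=1) = 17/38
E[X|Y=1] = (0*12 + 1*5)/17 = 5/17

5/17


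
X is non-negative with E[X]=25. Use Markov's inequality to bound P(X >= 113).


Markov: P(X >= a) <= E[X]/a
P(X >= 113) <= 25/113

25/113


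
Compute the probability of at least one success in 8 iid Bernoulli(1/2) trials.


P(at least one) = 1 - P(none)
P(none) = (1 - 1/2)^8 = (1/2)^8 = 1/256
P(at least one) = 1 - 1/256 = 255/256

255/256


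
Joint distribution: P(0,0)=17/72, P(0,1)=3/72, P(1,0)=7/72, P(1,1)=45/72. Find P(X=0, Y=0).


Read from table: P(X=0, Y=0) = 17/72

17/72


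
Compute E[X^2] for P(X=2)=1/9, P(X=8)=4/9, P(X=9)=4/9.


E[X^2] = sum(g(x)*P(x))
= 4*1/9 + 64*4/9 + 81*4/9
= 584/9

584/9


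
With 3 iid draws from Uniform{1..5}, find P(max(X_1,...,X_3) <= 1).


P(max <= 1) = P(all X_i <= 1) = (P(X_1 <= 1))^3
= (1/5)^3 = 1/125

1/125


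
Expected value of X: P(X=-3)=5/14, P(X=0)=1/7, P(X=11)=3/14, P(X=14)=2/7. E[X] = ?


E[X] = sum(x * P(x))
= -3*5/14 + 0*1/7 + 11*3/14 + 14*2/7
= 37/7

37/7


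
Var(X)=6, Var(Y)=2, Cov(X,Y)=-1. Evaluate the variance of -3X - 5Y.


Var(-3X - 5Y) = (-3)^2*Var(X) + (-5)^2*Var(Y) + 2*(-3)*(-5)*Cov(X,Y)
= 9*6 + 25*2 + 30*(-1)
= 54 + 50 - 30 = 74

74


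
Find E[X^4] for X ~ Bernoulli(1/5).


For Bernoulli: X in {0,1}
E[X^4] = 0^4*(1-1/5) + 1^4*1/5 = 1/5

1/5


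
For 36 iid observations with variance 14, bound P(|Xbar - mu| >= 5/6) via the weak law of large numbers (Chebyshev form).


Var(Xbar) = Var(X)/n = 14/36
Chebyshev: P(|Xbar-mu| >= 5/6) <= Var(Xbar)/(5/6)^2 = (7/18)/(25/36) = 14/25

14/25


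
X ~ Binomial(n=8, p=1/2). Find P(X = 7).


P(X=7) = C(8,7) * p^7 * (1-p)^1
= 8 * 1/128 * 1/2
= 1/32

1/32


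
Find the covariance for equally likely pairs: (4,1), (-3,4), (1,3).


E[X]=2/3, E[Y]=8/3, E[XY]=-5/3
Cov(X,Y) = E[XY] - E[X]E[Y] = -5/3 - 2/3*8/3 = -31/9

-31/9


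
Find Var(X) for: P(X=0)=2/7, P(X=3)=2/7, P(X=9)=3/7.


E[X] = 33/7, E[X^2] = 261/7
Var(X) = E[X^2] - (E[X])^2 = 261/7 - (33/7)^2 = 738/49

738/49


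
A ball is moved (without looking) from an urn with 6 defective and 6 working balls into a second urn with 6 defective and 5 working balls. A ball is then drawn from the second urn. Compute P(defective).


P(transfer defective) = 6/12 = 1/2; P(transfer working) = 1/2
If defective transferred: Urn II has 7 defective of 12, so P(defective|defective moved) = 7/12
If working transferred: Urn II has 6 defective of 12, so P(defective|working moved) = 1/2
By total probability: P(defective) = 1/2*7/12 + 1/2*1/2 = 13/24

13/24


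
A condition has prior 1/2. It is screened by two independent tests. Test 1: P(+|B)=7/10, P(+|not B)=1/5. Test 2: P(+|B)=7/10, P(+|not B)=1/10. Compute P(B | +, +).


After test 1: P(+) = 7/10*1/2 + 1/5*1/2 = 9/20
P(B|+) = (7/20)/(9/20) = 7/9
After test 2 (use post1 as new prior): P(+) = 7/10*7/9 + 1/10*2/9 = 17/30
P(B|+,+) = (49/90)/(17/30) = 49/51

49/51


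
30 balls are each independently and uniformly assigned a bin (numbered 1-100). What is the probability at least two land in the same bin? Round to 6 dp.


P(all different) = prod((100-i)/100 for i=0..29) = 0.007791
P(at least one match) = 1 - 0.007791 = 0.992209

0.992209


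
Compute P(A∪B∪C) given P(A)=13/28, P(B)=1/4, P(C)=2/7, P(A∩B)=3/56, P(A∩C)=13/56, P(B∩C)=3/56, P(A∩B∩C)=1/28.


P(A∪B∪C) = P(A)+P(B)+P(C) - P(AB)-P(AC)-P(BC) + P(ABC)
= 13/28+1/4+2/7 - 3/56-13/56-3/56 + 1/28
= 39/56

39/56


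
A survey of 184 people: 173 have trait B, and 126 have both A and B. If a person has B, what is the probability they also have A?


P(A|B) = P(A∩B)/P(B) = (126/184)/(173/184) = 126/173

126/173


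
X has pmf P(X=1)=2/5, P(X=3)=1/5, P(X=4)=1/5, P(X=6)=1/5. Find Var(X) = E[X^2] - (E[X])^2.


E[X] = 3, E[X^2] = 63/5
Var(X) = E[X^2] - (E[X])^2 = 63/5 - (3)^2 = 18/5

18/5


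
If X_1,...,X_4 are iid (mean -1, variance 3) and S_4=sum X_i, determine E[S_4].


E[S_n] = n*E[X_1] = 4*-1 = -4

-4


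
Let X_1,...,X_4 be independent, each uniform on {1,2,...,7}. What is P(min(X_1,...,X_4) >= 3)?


P(min >= 3) = P(all X_i >= 3) = (P(X_1 >= 3))^4
= (5/7)^4 = 625/2401

625/2401


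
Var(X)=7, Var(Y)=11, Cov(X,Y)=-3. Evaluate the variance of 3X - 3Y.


Var(3X - 3Y) = 3^2*Var(X) + (-3)^2*Var(Y) + 2*3*(-3)*Cov(X,Y)
= 9*7 + 9*11 - 18*(-3)
= 63 + 99 + 54 = 216

216


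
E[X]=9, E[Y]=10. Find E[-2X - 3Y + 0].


E[-2X - 3Y + 0] = -2*E[X] - 3*E[Y] + 0
= (-2)*(9) + (-3)*(10) + (0)
= -18 - 30 + 0 = -48

-48


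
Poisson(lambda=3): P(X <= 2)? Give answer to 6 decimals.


P(X<=2) = e^(-3)*3^0/0! + e^(-3)*3^1/1! + e^(-3)*3^2/2!
≈ 0.0497870684 + 0.1493612051 + 0.2240418077
= 0.4231900812
≈ 0.423190

0.423190


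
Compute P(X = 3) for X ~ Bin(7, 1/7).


P(X=3) = C(7,3) * p^3 * (1-p)^4
= 35 * 1/343 * 1296/2401
= 6480/117649

6480/117649


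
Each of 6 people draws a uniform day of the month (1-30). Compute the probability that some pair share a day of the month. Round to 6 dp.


P(all different) = prod((30-i)/30 for i=0..5) = 0.586444
P(at least one match) = 1 - 0.586444 = 0.413556

0.413556


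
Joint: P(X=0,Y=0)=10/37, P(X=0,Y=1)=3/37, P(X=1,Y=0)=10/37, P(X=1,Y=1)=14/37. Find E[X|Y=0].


P(Y=0) = 20/37
E[X|Y=0] = (0*10 + 1*10)/20 = 10/20 = 1/2

1/2


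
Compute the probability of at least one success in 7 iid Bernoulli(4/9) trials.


P(at least one) = 1 - P(none)
P(none) = (1 - 4/9)^7 = (5/9)^7 = 78125/4782969
P(at least one) = 1 - 78125/4782969 = 4704844/4782969

4704844/4782969


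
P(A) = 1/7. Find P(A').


P(A') = 1 - P(A) = 1 - 1/7 = 6/7

6/7


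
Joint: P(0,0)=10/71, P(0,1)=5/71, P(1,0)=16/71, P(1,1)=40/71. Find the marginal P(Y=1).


P(Y=1) = P(0,1)+P(1,1) = 5/71 + 40/71 = 45/71

45/71


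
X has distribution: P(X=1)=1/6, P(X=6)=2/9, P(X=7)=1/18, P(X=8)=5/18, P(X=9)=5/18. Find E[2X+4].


E[2X+4] = sum(g(x)*P(x))
= 6*1/6 + 16*2/9 + 18*1/18 + 20*5/18 + 22*5/18
= 155/9

155/9


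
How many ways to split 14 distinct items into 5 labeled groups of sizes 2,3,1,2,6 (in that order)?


14! = 87178291200
Denominator: 2!=2 * 3!=6 * 1!=1 * 2!=2 * 6!=720
Coefficient = 87178291200 / 17280 = 5045040

5045040


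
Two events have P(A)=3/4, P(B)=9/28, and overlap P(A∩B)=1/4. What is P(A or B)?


P(A∪B) = P(A) + P(B) - P(A∩B)
= 3/4 + 9/28 - 1/4 = 23/28

23/28


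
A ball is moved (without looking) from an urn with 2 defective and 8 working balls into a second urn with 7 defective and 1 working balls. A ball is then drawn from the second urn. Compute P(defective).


P(transfer defective) = 2/10 = 1/5; P(transfer working) = 4/5
If defective transferred: Urn II has 8 defective of 9, so P(defective|defective moved) = 8/9
If working transferred: Urn II has 7 defective of 9, so P(defective|working moved) = 7/9
By total probability: P(defective) = 1/5*8/9 + 4/5*7/9 = 4/5

4/5


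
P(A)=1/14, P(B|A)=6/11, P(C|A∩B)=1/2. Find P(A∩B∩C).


P(A∩B∩C) = P(A) * P(B|A) * P(C|A∩B)
= 1/14 * 6/11 * 1/2
= 3/77 * 1/2 = 3/154

3/154


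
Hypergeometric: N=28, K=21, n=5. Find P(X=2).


P(X=2) = C(21,2)*C(7,3) / C(28,5)
= 210*35 / 98280
= 7350/98280 = 35/468

35/468


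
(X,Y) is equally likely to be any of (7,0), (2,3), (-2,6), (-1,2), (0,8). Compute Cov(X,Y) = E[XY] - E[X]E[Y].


E[X]=6/5, E[Y]=19/5, E[XY]=-8/5
Cov(X,Y) = E[XY] - E[X]E[Y] = -8/5 - 6/5*19/5 = -154/25

-154/25


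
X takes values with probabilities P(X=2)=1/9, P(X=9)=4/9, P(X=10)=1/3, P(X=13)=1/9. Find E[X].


E[X] = sum(x * P(x))
= 2*1/9 + 9*4/9 + 10*1/3 + 13*1/9
= 9

9


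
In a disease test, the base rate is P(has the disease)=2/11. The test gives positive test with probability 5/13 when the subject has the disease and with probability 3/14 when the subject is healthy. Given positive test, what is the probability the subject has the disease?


P(A) = P(A|B)P(B) + P(A|B')P(B') = 5/13*2/11 + 3/14*9/11 = 491/2002
P(B|A) = P(A|B)P(B)/P(A) = (10/143)/(491/2002) = 140/491

140/491


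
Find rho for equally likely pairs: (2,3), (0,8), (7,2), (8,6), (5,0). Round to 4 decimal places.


Cov(X,Y) = -3.1200, Var(X) = 9.0400, Var(Y) = 8.1600
rho = Cov/(sqrt(VarX)*sqrt(VarY)) = -0.3633

-0.3633


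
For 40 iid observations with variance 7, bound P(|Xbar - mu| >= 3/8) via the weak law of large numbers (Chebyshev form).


Var(Xbar) = Var(X)/n = 7/40
Chebyshev: P(|Xbar-mu| >= 3/8) <= Var(Xbar)/(3/8)^2 = (7/40)/(9/64) = 56/45
Bound exceeds 1, so trivial bound: 1

1


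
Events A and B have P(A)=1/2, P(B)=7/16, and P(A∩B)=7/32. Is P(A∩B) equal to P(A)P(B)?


P(A)*P(B) = 1/2*7/16 = 7/32
P(A∩B) = 7/32, which equals P(A)P(B), so independent

Yes, A and B are independent


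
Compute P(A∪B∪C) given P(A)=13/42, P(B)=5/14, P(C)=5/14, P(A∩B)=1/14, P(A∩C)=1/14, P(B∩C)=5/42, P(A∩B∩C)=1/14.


P(A∪B∪C) = P(A)+P(B)+P(C) - P(AB)-P(AC)-P(BC) + P(ABC)
= 13/42+5/14+5/14 - 1/14-1/14-5/42 + 1/14
= 5/6

5/6


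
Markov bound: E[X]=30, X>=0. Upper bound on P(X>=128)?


Markov: P(X >= a) <= E[X]/a
P(X >= 128) <= 30/128 = 15/64

15/64


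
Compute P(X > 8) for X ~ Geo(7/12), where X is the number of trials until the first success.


P(X > 8) = P(first 8 trials all fail) = (1-p)^8 = (5/12)^8 = 390625/429981696

390625/429981696


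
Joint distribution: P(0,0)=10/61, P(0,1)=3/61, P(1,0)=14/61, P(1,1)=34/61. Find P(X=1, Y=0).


Read from table: P(X=1, Y=0) = 14/61

14/61


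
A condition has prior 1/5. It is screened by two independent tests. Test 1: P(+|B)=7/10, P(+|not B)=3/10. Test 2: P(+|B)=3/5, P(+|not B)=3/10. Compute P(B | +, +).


After test 1: P(+) = 7/10*1/5 + 3/10*4/5 = 19/50
P(B|+) = (7/50)/(19/50) = 7/19
After test 2 (use post1 as new prior): P(+) = 3/5*7/19 + 3/10*12/19 = 39/95
P(B|+,+) = (21/95)/(39/95) = 7/13

7/13


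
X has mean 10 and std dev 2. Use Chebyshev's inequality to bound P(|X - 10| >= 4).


k = 4/2 = 2
Chebyshev: P(|X-mu| >= k*sigma) <= 1/k^2 = 1/2^2 = 1/4

1/4


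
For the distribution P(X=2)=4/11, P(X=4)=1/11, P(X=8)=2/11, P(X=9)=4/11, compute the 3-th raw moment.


E[X^3] = sum(x^3 * P(x))
= 8*4/11 + 64*1/11 + 512*2/11 + 729*4/11
= 4036/11

4036/11


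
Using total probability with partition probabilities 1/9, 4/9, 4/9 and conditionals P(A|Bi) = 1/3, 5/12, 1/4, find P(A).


P(A) = P(A|B1)P(B1) + P(A|B2)P(B2) + P(A|B3)P(B3)
= 1/3*1/9 + 5/12*4/9 + 1/4*4/9
= 1/27 + 5/27 + 1/9 = 1/3

1/3


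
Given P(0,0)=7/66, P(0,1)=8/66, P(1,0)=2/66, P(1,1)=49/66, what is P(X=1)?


P(X=1) = P(1,0)+P(1,1) = 2/66 + 49/66 = 51/66 = 17/22

17/22


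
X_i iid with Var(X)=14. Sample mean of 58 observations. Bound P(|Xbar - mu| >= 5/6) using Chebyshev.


Var(Xbar) = Var(X)/n = 14/58
Chebyshev: P(|Xbar-mu| >= 5/6) <= Var(Xbar)/(5/6)^2 = (7/29)/(25/36) = 252/725

252/725


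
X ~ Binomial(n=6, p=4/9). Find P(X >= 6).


P(X>=6) = P(X=6)
= 4096/531441
= 4096/531441

4096/531441


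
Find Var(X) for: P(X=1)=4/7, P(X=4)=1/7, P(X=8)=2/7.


E[X] = 24/7, E[X^2] = 148/7
Var(X) = E[X^2] - (E[X])^2 = 148/7 - (24/7)^2 = 460/49

460/49


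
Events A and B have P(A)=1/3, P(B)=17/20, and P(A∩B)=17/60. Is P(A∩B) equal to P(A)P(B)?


P(A)*P(B) = 1/3*17/20 = 17/60
P(A∩B) = 17/60, which equals P(A)P(B), so independent

Yes, A and B are independent


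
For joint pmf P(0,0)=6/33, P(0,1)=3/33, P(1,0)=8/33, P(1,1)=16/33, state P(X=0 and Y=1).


Read from table: P(X=0, Y=1) = 3/33 = 1/11

1/11


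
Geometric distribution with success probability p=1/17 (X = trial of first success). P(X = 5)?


P(X=5) = (1-p)^4 * p = (16/17)^4 * 1/17
= 65536/83521 * 1/17 = 65536/1419857

65536/1419857


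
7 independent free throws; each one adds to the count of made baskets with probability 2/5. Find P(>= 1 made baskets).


P(at least one) = 1 - P(none)
P(none) = (1 - 2/5)^7 = (3/5)^7 = 2187/78125
P(at least one) = 1 - 2187/78125 = 75938/78125

75938/78125


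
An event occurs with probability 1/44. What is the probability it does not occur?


P(A') = 1 - P(A) = 1 - 1/44 = 43/44

43/44


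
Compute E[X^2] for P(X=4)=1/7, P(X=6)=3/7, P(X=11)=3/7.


E[X^2] = sum(g(x)*P(x))
= 16*1/7 + 36*3/7 + 121*3/7
= 487/7

487/7


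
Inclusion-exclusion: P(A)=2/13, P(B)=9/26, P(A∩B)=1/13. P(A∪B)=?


P(A∪B) = P(A) + P(B) - P(A∩B)
= 2/13 + 9/26 - 1/13 = 11/26

11/26


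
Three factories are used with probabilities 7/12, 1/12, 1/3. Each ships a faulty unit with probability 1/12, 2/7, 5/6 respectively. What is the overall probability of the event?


P(A) = P(A|B1)P(B1) + P(A|B2)P(B2) + P(A|B3)P(B3)
= 1/12*7/12 + 2/7*1/12 + 5/6*1/3
= 7/144 + 1/42 + 5/18 = 353/1008

353/1008


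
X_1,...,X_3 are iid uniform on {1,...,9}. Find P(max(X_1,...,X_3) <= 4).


P(max <= 4) = P(all X_i <= 4) = (P(X_1 <= 4))^3
= (4/9)^3 = 64/729

64/729


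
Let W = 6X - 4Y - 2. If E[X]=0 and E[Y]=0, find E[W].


E[6X - 4Y - 2] = 6*E[X] - 4*E[Y] - 2
= (6)*(0) + (-4)*(0) + (-2)
= 0 + 0 - 2 = -2

-2


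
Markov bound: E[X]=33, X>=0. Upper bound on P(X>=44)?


Markov: P(X >= a) <= E[X]/a
P(X >= 44) <= 33/44 = 3/4

3/4


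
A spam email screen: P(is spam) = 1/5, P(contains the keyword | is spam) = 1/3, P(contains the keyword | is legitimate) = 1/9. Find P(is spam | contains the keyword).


P(A) = P(A|B)P(B) + P(A|B')P(B') = 1/3*1/5 + 1/9*4/5 = 7/45
P(B|A) = P(A|B)P(B)/P(A) = (1/15)/(7/45) = 3/7

3/7


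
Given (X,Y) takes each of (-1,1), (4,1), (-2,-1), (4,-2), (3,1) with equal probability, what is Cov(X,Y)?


E[X]=8/5, E[Y]=0, E[XY]=0
Cov(X,Y) = E[XY] - E[X]E[Y] = 0 - 8/5*0 = 0

0


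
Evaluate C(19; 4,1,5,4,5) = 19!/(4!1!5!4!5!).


19! = 121645100408832000
Denominator: 4!=24 * 1!=1 * 5!=120 * 4!=24 * 5!=120
Coefficient = 121645100408832000 / 8294400 = 14665931280

14665931280


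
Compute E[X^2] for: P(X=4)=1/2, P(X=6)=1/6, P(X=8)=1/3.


E[X^2] = sum(x^2 * P(x))
= 16*1/2 + 36*1/6 + 64*1/3
= 106/3

106/3


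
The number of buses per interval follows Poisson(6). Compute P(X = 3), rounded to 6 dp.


P(X=3) = e^(-6) * 6^3 / 3!
≈ 0.002478752177 * 216 / 6
≈ 0.089235

0.089235


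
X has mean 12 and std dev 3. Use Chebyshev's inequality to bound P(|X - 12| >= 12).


k = 12/3 = 4
Chebyshev: P(|X-mu| >= k*sigma) <= 1/k^2 = 1/4^2 = 1/16

1/16


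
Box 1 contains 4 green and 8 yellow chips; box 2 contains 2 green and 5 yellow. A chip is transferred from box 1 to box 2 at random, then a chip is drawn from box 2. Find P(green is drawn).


P(transfer green) = 4/12 = 1/3; P(transfer yellow) = 2/3
If green transferred: Urn II has 3 green of 8, so P(green|green moved) = 3/8
If yellow transferred: Urn II has 2 green of 8, so P(green|yellow moved) = 1/4
By total probability: P(green) = 1/3*3/8 + 2/3*1/4 = 7/24

7/24


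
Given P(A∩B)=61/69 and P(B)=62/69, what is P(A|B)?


P(A|B) = P(A∩B)/P(B) = (61/69)/(62/69) = 61/62

61/62
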